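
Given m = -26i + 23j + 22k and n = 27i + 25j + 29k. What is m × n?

i: 23·29 - 22·25 = 667 - 550 = 117
j: 22·27 - (-26)·29 = 594 - (-754) = 1348
k: (-26)·25 - 23·27 = -650 - 621 = -1271
m × n = (117, 1348, -1271)

(117, 1348, -1271)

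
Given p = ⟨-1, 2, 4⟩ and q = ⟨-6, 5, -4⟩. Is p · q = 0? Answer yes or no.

p · q = (-1)·(-6) + 2·5 + 4·(-4) = 6 + 10 - 16 = 0
Zero, so the vectors are orthogonal.

yes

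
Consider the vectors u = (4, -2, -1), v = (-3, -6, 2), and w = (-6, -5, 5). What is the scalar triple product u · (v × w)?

v × w:
i: (-6)·5 - 2·(-5) = -30 - (-10) = -20
j: 2·(-6) - (-3)·5 = -12 - (-15) = 3
k: (-3)·(-5) - (-6)·(-6) = 15 - 36 = -21
v × w = (-20, 3, -21)
u · (v × w) = 4·(-20) + (-2)·3 + (-1)·(-21) = -80 - 6 + 21 = -65

-65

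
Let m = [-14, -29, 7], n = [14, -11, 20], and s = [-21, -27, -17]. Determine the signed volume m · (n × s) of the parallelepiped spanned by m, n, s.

n × s:
i: (-11)·(-17) - 20·(-27) = 187 - (-540) = 727
j: 20·(-21) - 14·(-17) = -420 - (-238) = -182
k: 14·(-27) - (-11)·(-21) = -378 - 231 = -609
n × s = (727, -182, -609)
m · (n × s) = (-14)·727 + (-29)·(-182) + 7·(-609) = -10178 + 5278 - 4263 = -9163

-9163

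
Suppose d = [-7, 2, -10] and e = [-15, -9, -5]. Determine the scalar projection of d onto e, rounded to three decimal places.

d · e = (-7)·(-15) + 2·(-9) + (-10)·(-5) = 105 - 18 + 50 = 137
|e| = √(225 + 81 + 25) = √331 ≈ 18.1934
comp_e d = 137 / √331 ≈ 7.530

7.530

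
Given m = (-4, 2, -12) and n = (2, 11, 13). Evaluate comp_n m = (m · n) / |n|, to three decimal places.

m · n = (-4)·2 + 2·11 + (-12)·13 = -8 + 22 - 156 = -142
|n| = √(4 + 121 + 169) = √294 ≈ 17.1464
comp_n m = -142 / √294 ≈ -8.282

-8.282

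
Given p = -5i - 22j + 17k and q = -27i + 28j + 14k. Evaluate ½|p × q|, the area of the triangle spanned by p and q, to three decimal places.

571.125

i: (-22)·14 - 17·28 = -308 - 476 = -784
j: 17·(-27) - (-5)·14 = -459 - (-70) = -389
k: (-5)·28 - (-22)·(-27) = -140 - 594 = -734
p × q = (-784, -389, -734)
|p × q| = √((-784)² + (-389)² + (-734)²) = √1304733 ≈ 1142.2491
area = ½ · 1142.2491 ≈ 571.125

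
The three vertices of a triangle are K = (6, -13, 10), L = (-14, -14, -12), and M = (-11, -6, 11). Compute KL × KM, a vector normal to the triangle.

KL = (-20, -1, -22)
KM = (-17, 7, 1)
i: (-1)·1 - (-22)·7 = -1 - (-154) = 153
j: (-22)·(-17) - (-20)·1 = 374 - (-20) = 394
k: (-20)·7 - (-1)·(-17) = -140 - 17 = -157
KL × KM = (153, 394, -157)

(153, 394, -157)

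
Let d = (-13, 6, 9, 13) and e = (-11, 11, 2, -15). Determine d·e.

d · e = (-13)·(-11) + 6·11 + 9·2 + 13·(-15) = 143 + 66 + 18 - 195 = 32

32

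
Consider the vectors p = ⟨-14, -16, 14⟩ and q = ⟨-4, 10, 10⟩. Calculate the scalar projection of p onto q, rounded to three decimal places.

2.449

p · q = (-14)·(-4) + (-16)·10 + 14·10 = 56 - 160 + 140 = 36
|q| = √(16 + 100 + 100) = √216 ≈ 14.6969
comp_q p = 36 / √216 ≈ 2.449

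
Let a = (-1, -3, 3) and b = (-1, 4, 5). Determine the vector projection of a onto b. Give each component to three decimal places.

(-0.095, 0.381, 0.476)

a · b = (-1)·(-1) + (-3)·4 + 3·5 = 1 - 12 + 15 = 4
|b|² = 1 + 16 + 25 = 42
proj_b a = (4/42) · (-1, 4, 5) ≈ (-0.095, 0.381, 0.476)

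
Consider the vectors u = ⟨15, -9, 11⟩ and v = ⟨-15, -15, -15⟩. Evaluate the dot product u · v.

-255

u · v = 15·(-15) + (-9)·(-15) + 11·(-15) = -225 + 135 - 165 = -255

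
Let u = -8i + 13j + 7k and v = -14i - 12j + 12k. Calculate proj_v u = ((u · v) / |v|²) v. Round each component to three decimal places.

(-1.157, -0.992, 0.992)

u · v = (-8)·(-14) + 13·(-12) + 7·12 = 112 - 156 + 84 = 40
|v|² = 196 + 144 + 144 = 484
proj_v u = (40/484) · (-14, -12, 12) ≈ (-1.157, -0.992, 0.992)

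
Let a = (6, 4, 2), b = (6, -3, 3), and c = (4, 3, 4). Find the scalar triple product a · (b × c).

-114

b × c:
i: (-3)·4 - 3·3 = -12 - 9 = -21
j: 3·4 - 6·4 = 12 - 24 = -12
k: 6·3 - (-3)·4 = 18 - (-12) = 30
b × c = (-21, -12, 30)
a · (b × c) = 6·(-21) + 4·(-12) + 2·30 = -126 - 48 + 60 = -114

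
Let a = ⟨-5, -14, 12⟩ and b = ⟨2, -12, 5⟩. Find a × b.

(74, 49, 88)

i: (-14)·5 - 12·(-12) = -70 - (-144) = 74
j: 12·2 - (-5)·5 = 24 - (-25) = 49
k: (-5)·(-12) - (-14)·2 = 60 - (-28) = 88
a × b = (74, 49, 88)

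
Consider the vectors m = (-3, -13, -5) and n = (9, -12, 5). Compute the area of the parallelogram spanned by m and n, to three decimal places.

i: (-13)·5 - (-5)·(-12) = -65 - 60 = -125
j: (-5)·9 - (-3)·5 = -45 - (-15) = -30
k: (-3)·(-12) - (-13)·9 = 36 - (-117) = 153
m × n = (-125, -30, 153)
|m × n| = √((-125)² + (-30)² + 153²) = √39934 ≈ 199.8349

199.835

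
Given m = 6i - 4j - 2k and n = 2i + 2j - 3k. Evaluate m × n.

i: (-4)·(-3) - (-2)·2 = 12 - (-4) = 16
j: (-2)·2 - 6·(-3) = -4 - (-18) = 14
k: 6·2 - (-4)·2 = 12 - (-8) = 20
m × n = (16, 14, 20)

(16, 14, 20)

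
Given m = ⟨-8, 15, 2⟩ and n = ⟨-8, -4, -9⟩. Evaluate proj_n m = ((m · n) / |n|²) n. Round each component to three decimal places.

m · n = (-8)·(-8) + 15·(-4) + 2·(-9) = 64 - 60 - 18 = -14
|n|² = 64 + 16 + 81 = 161
proj_n m = (-14/161) · (-8, -4, -9) ≈ (0.696, 0.348, 0.783)

(0.696, 0.348, 0.783)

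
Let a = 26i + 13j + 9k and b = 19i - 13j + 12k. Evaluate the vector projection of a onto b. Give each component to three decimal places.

(12.206, -8.352, 7.709)

a · b = 26·19 + 13·(-13) + 9·12 = 494 - 169 + 108 = 433
|b|² = 361 + 169 + 144 = 674
proj_b a = (433/674) · (19, -13, 12) ≈ (12.206, -8.352, 7.709)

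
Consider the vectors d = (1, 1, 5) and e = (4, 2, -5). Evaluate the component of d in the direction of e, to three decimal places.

d · e = 1·4 + 1·2 + 5·(-5) = 4 + 2 - 25 = -19
|e| = √(16 + 4 + 25) = √45 ≈ 6.7082
comp_e d = -19 / √45 ≈ -2.832

-2.832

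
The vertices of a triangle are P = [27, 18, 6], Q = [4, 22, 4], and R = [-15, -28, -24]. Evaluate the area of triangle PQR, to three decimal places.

PQ = (-23, 4, -2),  PR = (-42, -46, -30)
i: 4·(-30) - (-2)·(-46) = -120 - 92 = -212
j: (-2)·(-42) - (-23)·(-30) = 84 - 690 = -606
k: (-23)·(-46) - 4·(-42) = 1058 - (-168) = 1226
PQ × PR = (-212, -606, 1226)
|PQ × PR| = √1915256 ≈ 1383.9277
area = ½ · 1383.9277 ≈ 691.964

691.964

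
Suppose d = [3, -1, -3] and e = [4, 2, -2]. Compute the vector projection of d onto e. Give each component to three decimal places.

d · e = 3·4 + (-1)·2 + (-3)·(-2) = 12 - 2 + 6 = 16
|e|² = 16 + 4 + 4 = 24
proj_e d = (16/24) · (4, 2, -2) ≈ (2.667, 1.333, -1.333)

(2.667, 1.333, -1.333)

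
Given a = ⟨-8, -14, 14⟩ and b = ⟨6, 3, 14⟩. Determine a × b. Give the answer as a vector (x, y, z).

(-238, 196, 60)

i: (-14)·14 - 14·3 = -196 - 42 = -238
j: 14·6 - (-8)·14 = 84 - (-112) = 196
k: (-8)·3 - (-14)·6 = -24 - (-84) = 60
a × b = (-238, 196, 60)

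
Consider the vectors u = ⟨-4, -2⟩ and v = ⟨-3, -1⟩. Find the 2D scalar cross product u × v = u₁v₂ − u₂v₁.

-2

(-4)·(-1) - (-2)·(-3) = 4 - 6 = -2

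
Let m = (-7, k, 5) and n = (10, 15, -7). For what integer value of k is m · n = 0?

m · n = (-7)·10 + k·15 + 5·(-7) = -105 + 15k
Set equal to 0: 15k = 105, so k = 7.

7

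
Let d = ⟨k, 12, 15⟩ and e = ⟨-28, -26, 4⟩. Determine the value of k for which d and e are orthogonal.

d · e = k·(-28) + 12·(-26) + 15·4 = -252 - 28k
Set equal to 0: -28k = 252, so k = -9.

-9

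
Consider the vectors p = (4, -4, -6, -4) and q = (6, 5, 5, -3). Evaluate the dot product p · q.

p · q = 4·6 + (-4)·5 + (-6)·5 + (-4)·(-3) = 24 - 20 - 30 + 12 = -14

-14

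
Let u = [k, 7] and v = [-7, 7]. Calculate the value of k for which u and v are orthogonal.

7

u · v = k·(-7) + 7·7 = 49 - 7k
Set equal to 0: -7k = -49, so k = 7.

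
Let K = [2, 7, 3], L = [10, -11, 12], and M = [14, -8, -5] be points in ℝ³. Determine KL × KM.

(279, 172, 96)

KL = (8, -18, 9)
KM = (12, -15, -8)
i: (-18)·(-8) - 9·(-15) = 144 - (-135) = 279
j: 9·12 - 8·(-8) = 108 - (-64) = 172
k: 8·(-15) - (-18)·12 = -120 - (-216) = 96
KL × KM = (279, 172, 96)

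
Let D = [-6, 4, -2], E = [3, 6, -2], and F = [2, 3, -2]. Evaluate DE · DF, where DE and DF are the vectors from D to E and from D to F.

DE = E − D = (9, 2, 0)
DF = F − D = (8, -1, 0)
DE · DF = 9·8 + 2·(-1) + 0·0 = 72 - 2 + 0 = 70

70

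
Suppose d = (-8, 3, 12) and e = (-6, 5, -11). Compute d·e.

d · e = (-8)·(-6) + 3·5 + 12·(-11) = 48 + 15 - 132 = -69

-69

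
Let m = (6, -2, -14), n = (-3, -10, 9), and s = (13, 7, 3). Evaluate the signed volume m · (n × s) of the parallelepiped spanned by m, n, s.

n × s:
i: (-10)·3 - 9·7 = -30 - 63 = -93
j: 9·13 - (-3)·3 = 117 - (-9) = 126
k: (-3)·7 - (-10)·13 = -21 - (-130) = 109
n × s = (-93, 126, 109)
m · (n × s) = 6·(-93) + (-2)·126 + (-14)·109 = -558 - 252 - 1526 = -2336

-2336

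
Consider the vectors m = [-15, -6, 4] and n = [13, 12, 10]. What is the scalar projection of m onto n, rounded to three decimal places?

-11.170

m · n = (-15)·13 + (-6)·12 + 4·10 = -195 - 72 + 40 = -227
|n| = √(169 + 144 + 100) = √413 ≈ 20.3224
comp_n m = -227 / √413 ≈ -11.170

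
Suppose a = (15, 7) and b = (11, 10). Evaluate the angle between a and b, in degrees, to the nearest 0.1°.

17.3

a · b = 15·11 + 7·10 = 165 + 70 = 235
|a|² = 225 + 49 = 274,  |a| = √274 ≈ 16.552945
|b|² = 121 + 100 = 221,  |b| = √221 ≈ 14.866069
cos θ = 235 / (16.552945 · 14.866069) ≈ 0.95498
θ = arccos(0.95498) ≈ 17.3°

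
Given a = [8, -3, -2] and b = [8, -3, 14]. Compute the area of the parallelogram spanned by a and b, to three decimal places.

i: (-3)·14 - (-2)·(-3) = -42 - 6 = -48
j: (-2)·8 - 8·14 = -16 - 112 = -128
k: 8·(-3) - (-3)·8 = -24 - (-24) = 0
a × b = (-48, -128, 0)
|a × b| = √((-48)² + (-128)² + 0²) = √18688 ≈ 136.7041

136.704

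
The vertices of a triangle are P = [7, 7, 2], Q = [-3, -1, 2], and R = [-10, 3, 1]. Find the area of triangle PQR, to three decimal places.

PQ = (-10, -8, 0),  PR = (-17, -4, -1)
i: (-8)·(-1) - 0·(-4) = 8 - 0 = 8
j: 0·(-17) - (-10)·(-1) = 0 - 10 = -10
k: (-10)·(-4) - (-8)·(-17) = 40 - 136 = -96
PQ × PR = (8, -10, -96)
|PQ × PR| = √9380 ≈ 96.8504
area = ½ · 96.8504 ≈ 48.425

48.425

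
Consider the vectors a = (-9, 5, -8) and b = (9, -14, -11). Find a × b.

i: 5·(-11) - (-8)·(-14) = -55 - 112 = -167
j: (-8)·9 - (-9)·(-11) = -72 - 99 = -171
k: (-9)·(-14) - 5·9 = 126 - 45 = 81
a × b = (-167, -171, 81)

(-167, -171, 81)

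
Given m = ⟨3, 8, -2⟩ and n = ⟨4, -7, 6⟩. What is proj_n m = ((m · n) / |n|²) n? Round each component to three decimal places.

m · n = 3·4 + 8·(-7) + (-2)·6 = 12 - 56 - 12 = -56
|n|² = 16 + 49 + 36 = 101
proj_n m = (-56/101) · (4, -7, 6) ≈ (-2.218, 3.881, -3.327)

(-2.218, 3.881, -3.327)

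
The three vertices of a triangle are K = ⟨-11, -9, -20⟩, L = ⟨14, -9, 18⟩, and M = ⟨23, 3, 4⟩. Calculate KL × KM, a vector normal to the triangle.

KL = (25, 0, 38)
KM = (34, 12, 24)
i: 0·24 - 38·12 = 0 - 456 = -456
j: 38·34 - 25·24 = 1292 - 600 = 692
k: 25·12 - 0·34 = 300 - 0 = 300
KL × KM = (-456, 692, 300)

(-456, 692, 300)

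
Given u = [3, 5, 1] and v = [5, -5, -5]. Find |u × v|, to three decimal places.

48.990

i: 5·(-5) - 1·(-5) = -25 - (-5) = -20
j: 1·5 - 3·(-5) = 5 - (-15) = 20
k: 3·(-5) - 5·5 = -15 - 25 = -40
u × v = (-20, 20, -40)
|u × v| = √((-20)² + 20² + (-40)²) = √2400 ≈ 48.9898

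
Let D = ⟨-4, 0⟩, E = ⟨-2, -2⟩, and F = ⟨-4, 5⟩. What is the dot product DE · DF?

DE = E − D = (2, -2)
DF = F − D = (0, 5)
DE · DF = 2·0 + (-2)·5 = 0 - 10 = -10

-10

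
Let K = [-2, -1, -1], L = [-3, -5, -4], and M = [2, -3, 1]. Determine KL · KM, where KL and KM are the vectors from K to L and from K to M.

KL = L − K = (-1, -4, -3)
KM = M − K = (4, -2, 2)
KL · KM = (-1)·4 + (-4)·(-2) + (-3)·2 = -4 + 8 - 6 = -2

-2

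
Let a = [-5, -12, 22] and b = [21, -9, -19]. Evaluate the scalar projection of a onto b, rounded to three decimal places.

-13.966

a · b = (-5)·21 + (-12)·(-9) + 22·(-19) = -105 + 108 - 418 = -415
|b| = √(441 + 81 + 361) = √883 ≈ 29.7153
comp_b a = -415 / √883 ≈ -13.966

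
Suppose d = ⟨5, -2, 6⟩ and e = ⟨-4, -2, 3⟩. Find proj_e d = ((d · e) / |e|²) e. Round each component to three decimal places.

d · e = 5·(-4) + (-2)·(-2) + 6·3 = -20 + 4 + 18 = 2
|e|² = 16 + 4 + 9 = 29
proj_e d = (2/29) · (-4, -2, 3) ≈ (-0.276, -0.138, 0.207)

(-0.276, -0.138, 0.207)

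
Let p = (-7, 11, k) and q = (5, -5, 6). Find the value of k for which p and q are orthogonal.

p · q = (-7)·5 + 11·(-5) + k·6 = -90 + 6k
Set equal to 0: 6k = 90, so k = 15.

15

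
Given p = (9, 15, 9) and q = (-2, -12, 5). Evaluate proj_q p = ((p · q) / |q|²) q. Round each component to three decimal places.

p · q = 9·(-2) + 15·(-12) + 9·5 = -18 - 180 + 45 = -153
|q|² = 4 + 144 + 25 = 173
proj_q p = (-153/173) · (-2, -12, 5) ≈ (1.769, 10.613, -4.422)

(1.769, 10.613, -4.422)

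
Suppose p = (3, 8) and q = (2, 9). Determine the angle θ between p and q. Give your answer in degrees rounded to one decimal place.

8.0

p · q = 3·2 + 8·9 = 6 + 72 = 78
|p|² = 9 + 64 = 73,  |p| = √73 ≈ 8.544004
|q|² = 4 + 81 = 85,  |q| = √85 ≈ 9.219544
cos θ = 78 / (8.544004 · 9.219544) ≈ 0.99020
θ = arccos(0.99020) ≈ 8.0°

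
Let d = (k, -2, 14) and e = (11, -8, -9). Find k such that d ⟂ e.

d · e = k·11 + (-2)·(-8) + 14·(-9) = -110 + 11k
Set equal to 0: 11k = 110, so k = 10.

10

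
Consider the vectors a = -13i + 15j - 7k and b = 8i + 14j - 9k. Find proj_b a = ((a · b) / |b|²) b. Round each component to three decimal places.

(3.965, 6.938, -4.460)

a · b = (-13)·8 + 15·14 + (-7)·(-9) = -104 + 210 + 63 = 169
|b|² = 64 + 196 + 81 = 341
proj_b a = (169/341) · (8, 14, -9) ≈ (3.965, 6.938, -4.460)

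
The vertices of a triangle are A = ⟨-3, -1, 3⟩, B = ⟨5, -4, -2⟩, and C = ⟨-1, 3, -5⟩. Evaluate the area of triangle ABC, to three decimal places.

39.674

AB = (8, -3, -5),  AC = (2, 4, -8)
i: (-3)·(-8) - (-5)·4 = 24 - (-20) = 44
j: (-5)·2 - 8·(-8) = -10 - (-64) = 54
k: 8·4 - (-3)·2 = 32 - (-6) = 38
AB × AC = (44, 54, 38)
|AB × AC| = √6296 ≈ 79.3473
area = ½ · 79.3473 ≈ 39.674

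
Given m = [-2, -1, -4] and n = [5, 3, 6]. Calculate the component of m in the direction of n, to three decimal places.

m · n = (-2)·5 + (-1)·3 + (-4)·6 = -10 - 3 - 24 = -37
|n| = √(25 + 9 + 36) = √70 ≈ 8.3666
comp_n m = -37 / √70 ≈ -4.422

-4.422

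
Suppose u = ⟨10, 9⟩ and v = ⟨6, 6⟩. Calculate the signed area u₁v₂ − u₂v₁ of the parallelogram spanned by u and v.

10·6 - 9·6 = 60 - 54 = 6

6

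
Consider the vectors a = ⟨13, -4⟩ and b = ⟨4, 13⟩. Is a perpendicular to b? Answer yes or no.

yes

a · b = 13·4 + (-4)·13 = 52 - 52 = 0
Zero, so the vectors are orthogonal.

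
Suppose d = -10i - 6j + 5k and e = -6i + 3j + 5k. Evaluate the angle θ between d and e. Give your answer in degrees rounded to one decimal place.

d · e = (-10)·(-6) + (-6)·3 + 5·5 = 60 - 18 + 25 = 67
|d|² = 100 + 36 + 25 = 161,  |d| = √161 ≈ 12.688578
|e|² = 36 + 9 + 25 = 70,  |e| = √70 ≈ 8.366600
cos θ = 67 / (12.688578 · 8.366600) ≈ 0.63112
θ = arccos(0.63112) ≈ 50.9°

50.9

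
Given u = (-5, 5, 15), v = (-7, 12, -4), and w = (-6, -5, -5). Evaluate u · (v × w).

v × w:
i: 12·(-5) - (-4)·(-5) = -60 - 20 = -80
j: (-4)·(-6) - (-7)·(-5) = 24 - 35 = -11
k: (-7)·(-5) - 12·(-6) = 35 - (-72) = 107
v × w = (-80, -11, 107)
u · (v × w) = (-5)·(-80) + 5·(-11) + 15·107 = 400 - 55 + 1605 = 1950

1950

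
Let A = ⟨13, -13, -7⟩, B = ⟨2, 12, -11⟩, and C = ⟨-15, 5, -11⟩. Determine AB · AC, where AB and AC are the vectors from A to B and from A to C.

AB = B − A = (-11, 25, -4)
AC = C − A = (-28, 18, -4)
AB · AC = (-11)·(-28) + 25·18 + (-4)·(-4) = 308 + 450 + 16 = 774

774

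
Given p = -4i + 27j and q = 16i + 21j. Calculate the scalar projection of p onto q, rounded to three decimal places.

p · q = (-4)·16 + 27·21 = -64 + 567 = 503
|q| = √(256 + 441) = √697 ≈ 26.4008
comp_q p = 503 / √697 ≈ 19.052

19.052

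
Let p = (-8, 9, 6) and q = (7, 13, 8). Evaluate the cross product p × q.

(-6, 106, -167)

i: 9·8 - 6·13 = 72 - 78 = -6
j: 6·7 - (-8)·8 = 42 - (-64) = 106
k: (-8)·13 - 9·7 = -104 - 63 = -167
p × q = (-6, 106, -167)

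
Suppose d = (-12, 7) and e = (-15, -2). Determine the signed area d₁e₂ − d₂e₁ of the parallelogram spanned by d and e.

129

(-12)·(-2) - 7·(-15) = 24 - (-105) = 129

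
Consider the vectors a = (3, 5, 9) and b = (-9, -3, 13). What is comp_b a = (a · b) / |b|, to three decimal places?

4.660

a · b = 3·(-9) + 5·(-3) + 9·13 = -27 - 15 + 117 = 75
|b| = √(81 + 9 + 169) = √259 ≈ 16.0935
comp_b a = 75 / √259 ≈ 4.660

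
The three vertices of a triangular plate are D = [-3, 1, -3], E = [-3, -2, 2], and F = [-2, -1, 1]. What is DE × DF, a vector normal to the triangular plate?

DE = (0, -3, 5)
DF = (1, -2, 4)
i: (-3)·4 - 5·(-2) = -12 - (-10) = -2
j: 5·1 - 0·4 = 5 - 0 = 5
k: 0·(-2) - (-3)·1 = 0 - (-3) = 3
DE × DF = (-2, 5, 3)

(-2, 5, 3)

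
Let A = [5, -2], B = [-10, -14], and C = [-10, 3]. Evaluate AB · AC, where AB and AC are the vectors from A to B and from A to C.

165

AB = B − A = (-15, -12)
AC = C − A = (-15, 5)
AB · AC = (-15)·(-15) + (-12)·5 = 225 - 60 = 165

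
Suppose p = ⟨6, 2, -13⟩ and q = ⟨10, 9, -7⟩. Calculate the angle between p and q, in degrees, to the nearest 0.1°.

39.6

p · q = 6·10 + 2·9 + (-13)·(-7) = 60 + 18 + 91 = 169
|p|² = 36 + 4 + 169 = 209,  |p| = √209 ≈ 14.456832
|q|² = 100 + 81 + 49 = 230,  |q| = √230 ≈ 15.165751
cos θ = 169 / (14.456832 · 15.165751) ≈ 0.77081
θ = arccos(0.77081) ≈ 39.6°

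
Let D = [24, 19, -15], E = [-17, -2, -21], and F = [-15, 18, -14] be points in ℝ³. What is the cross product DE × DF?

(-27, 275, -778)

DE = (-41, -21, -6)
DF = (-39, -1, 1)
i: (-21)·1 - (-6)·(-1) = -21 - 6 = -27
j: (-6)·(-39) - (-41)·1 = 234 - (-41) = 275
k: (-41)·(-1) - (-21)·(-39) = 41 - 819 = -778
DE × DF = (-27, 275, -778)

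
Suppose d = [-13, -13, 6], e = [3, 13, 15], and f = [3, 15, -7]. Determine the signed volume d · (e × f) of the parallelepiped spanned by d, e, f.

3286

e × f:
i: 13·(-7) - 15·15 = -91 - 225 = -316
j: 15·3 - 3·(-7) = 45 - (-21) = 66
k: 3·15 - 13·3 = 45 - 39 = 6
e × f = (-316, 66, 6)
d · (e × f) = (-13)·(-316) + (-13)·66 + 6·6 = 4108 - 858 + 36 = 3286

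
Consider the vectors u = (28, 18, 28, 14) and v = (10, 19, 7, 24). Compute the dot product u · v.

1154

u · v = 28·10 + 18·19 + 28·7 + 14·24 = 280 + 342 + 196 + 336 = 1154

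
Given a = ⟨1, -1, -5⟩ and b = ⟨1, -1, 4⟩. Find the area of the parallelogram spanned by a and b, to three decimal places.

12.728

i: (-1)·4 - (-5)·(-1) = -4 - 5 = -9
j: (-5)·1 - 1·4 = -5 - 4 = -9
k: 1·(-1) - (-1)·1 = -1 - (-1) = 0
a × b = (-9, -9, 0)
|a × b| = √((-9)² + (-9)² + 0²) = √162 ≈ 12.7279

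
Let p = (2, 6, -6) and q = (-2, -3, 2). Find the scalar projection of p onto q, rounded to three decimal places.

p · q = 2·(-2) + 6·(-3) + (-6)·2 = -4 - 18 - 12 = -34
|q| = √(4 + 9 + 4) = √17 ≈ 4.1231
comp_q p = -34 / √17 ≈ -8.246

-8.246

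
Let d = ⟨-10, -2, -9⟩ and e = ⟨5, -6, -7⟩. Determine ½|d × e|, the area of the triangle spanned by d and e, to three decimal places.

70.223

i: (-2)·(-7) - (-9)·(-6) = 14 - 54 = -40
j: (-9)·5 - (-10)·(-7) = -45 - 70 = -115
k: (-10)·(-6) - (-2)·5 = 60 - (-10) = 70
d × e = (-40, -115, 70)
|d × e| = √((-40)² + (-115)² + 70²) = √19725 ≈ 140.4457
area = ½ · 140.4457 ≈ 70.223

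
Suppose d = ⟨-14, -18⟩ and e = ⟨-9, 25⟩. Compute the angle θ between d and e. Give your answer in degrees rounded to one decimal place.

122.3

d · e = (-14)·(-9) + (-18)·25 = 126 - 450 = -324
|d|² = 196 + 324 = 520,  |d| = √520 ≈ 22.803509
|e|² = 81 + 625 = 706,  |e| = √706 ≈ 26.570661
cos θ = -324 / (22.803509 · 26.570661) ≈ -0.53474
θ = arccos(-0.53474) ≈ 122.3°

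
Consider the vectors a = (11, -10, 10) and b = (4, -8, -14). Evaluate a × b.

i: (-10)·(-14) - 10·(-8) = 140 - (-80) = 220
j: 10·4 - 11·(-14) = 40 - (-154) = 194
k: 11·(-8) - (-10)·4 = -88 - (-40) = -48
a × b = (220, 194, -48)

(220, 194, -48)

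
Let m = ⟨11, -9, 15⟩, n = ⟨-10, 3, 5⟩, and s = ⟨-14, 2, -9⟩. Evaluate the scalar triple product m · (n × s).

n × s:
i: 3·(-9) - 5·2 = -27 - 10 = -37
j: 5·(-14) - (-10)·(-9) = -70 - 90 = -160
k: (-10)·2 - 3·(-14) = -20 - (-42) = 22
n × s = (-37, -160, 22)
m · (n × s) = 11·(-37) + (-9)·(-160) + 15·22 = -407 + 1440 + 330 = 1363

1363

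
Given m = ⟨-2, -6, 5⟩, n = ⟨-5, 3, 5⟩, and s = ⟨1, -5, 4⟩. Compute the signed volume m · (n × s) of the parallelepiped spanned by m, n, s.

n × s:
i: 3·4 - 5·(-5) = 12 - (-25) = 37
j: 5·1 - (-5)·4 = 5 - (-20) = 25
k: (-5)·(-5) - 3·1 = 25 - 3 = 22
n × s = (37, 25, 22)
m · (n × s) = (-2)·37 + (-6)·25 + 5·22 = -74 - 150 + 110 = -114

-114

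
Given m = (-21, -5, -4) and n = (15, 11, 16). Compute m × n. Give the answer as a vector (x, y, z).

(-36, 276, -156)

i: (-5)·16 - (-4)·11 = -80 - (-44) = -36
j: (-4)·15 - (-21)·16 = -60 - (-336) = 276
k: (-21)·11 - (-5)·15 = -231 - (-75) = -156
m × n = (-36, 276, -156)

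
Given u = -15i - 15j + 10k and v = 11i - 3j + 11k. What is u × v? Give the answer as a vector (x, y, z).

(-135, 275, 210)

i: (-15)·11 - 10·(-3) = -165 - (-30) = -135
j: 10·11 - (-15)·11 = 110 - (-165) = 275
k: (-15)·(-3) - (-15)·11 = 45 - (-165) = 210
u × v = (-135, 275, 210)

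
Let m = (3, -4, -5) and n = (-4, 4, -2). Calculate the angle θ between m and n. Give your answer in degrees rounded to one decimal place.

m · n = 3·(-4) + (-4)·4 + (-5)·(-2) = -12 - 16 + 10 = -18
|m|² = 9 + 16 + 25 = 50,  |m| = √50 ≈ 7.071068
|n|² = 16 + 16 + 4 = 36,  |n| = √36 ≈ 6.000000
cos θ = -18 / (7.071068 · 6.000000) ≈ -0.42426
θ = arccos(-0.42426) ≈ 115.1°

115.1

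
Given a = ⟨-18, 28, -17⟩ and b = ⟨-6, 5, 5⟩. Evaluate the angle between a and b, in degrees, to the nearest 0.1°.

a · b = (-18)·(-6) + 28·5 + (-17)·5 = 108 + 140 - 85 = 163
|a|² = 324 + 784 + 289 = 1397,  |a| = √1397 ≈ 37.376463
|b|² = 36 + 25 + 25 = 86,  |b| = √86 ≈ 9.273618
cos θ = 163 / (37.376463 · 9.273618) ≈ 0.47026
θ = arccos(0.47026) ≈ 61.9°

61.9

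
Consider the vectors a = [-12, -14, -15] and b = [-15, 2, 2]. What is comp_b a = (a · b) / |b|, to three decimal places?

a · b = (-12)·(-15) + (-14)·2 + (-15)·2 = 180 - 28 - 30 = 122
|b| = √(225 + 4 + 4) = √233 ≈ 15.2643
comp_b a = 122 / √233 ≈ 7.992

7.992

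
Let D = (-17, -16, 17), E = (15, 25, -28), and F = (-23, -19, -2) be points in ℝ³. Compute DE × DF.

DE = (32, 41, -45)
DF = (-6, -3, -19)
i: 41·(-19) - (-45)·(-3) = -779 - 135 = -914
j: (-45)·(-6) - 32·(-19) = 270 - (-608) = 878
k: 32·(-3) - 41·(-6) = -96 - (-246) = 150
DE × DF = (-914, 878, 150)

(-914, 878, 150)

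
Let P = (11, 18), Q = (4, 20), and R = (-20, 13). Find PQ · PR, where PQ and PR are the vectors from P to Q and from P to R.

PQ = Q − P = (-7, 2)
PR = R − P = (-31, -5)
PQ · PR = (-7)·(-31) + 2·(-5) = 217 - 10 = 207

207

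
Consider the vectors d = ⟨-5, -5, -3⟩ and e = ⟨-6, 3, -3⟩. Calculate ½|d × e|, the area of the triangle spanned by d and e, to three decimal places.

25.544

i: (-5)·(-3) - (-3)·3 = 15 - (-9) = 24
j: (-3)·(-6) - (-5)·(-3) = 18 - 15 = 3
k: (-5)·3 - (-5)·(-6) = -15 - 30 = -45
d × e = (24, 3, -45)
|d × e| = √(24² + 3² + (-45)²) = √2610 ≈ 51.0882
area = ½ · 51.0882 ≈ 25.544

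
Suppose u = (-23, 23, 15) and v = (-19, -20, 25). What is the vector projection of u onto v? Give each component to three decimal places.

(-4.825, -5.079, 6.349)

u · v = (-23)·(-19) + 23·(-20) + 15·25 = 437 - 460 + 375 = 352
|v|² = 361 + 400 + 625 = 1386
proj_v u = (352/1386) · (-19, -20, 25) ≈ (-4.825, -5.079, 6.349)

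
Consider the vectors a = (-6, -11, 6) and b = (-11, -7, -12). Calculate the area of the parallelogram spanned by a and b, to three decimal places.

235.714

i: (-11)·(-12) - 6·(-7) = 132 - (-42) = 174
j: 6·(-11) - (-6)·(-12) = -66 - 72 = -138
k: (-6)·(-7) - (-11)·(-11) = 42 - 121 = -79
a × b = (174, -138, -79)
|a × b| = √(174² + (-138)² + (-79)²) = √55561 ≈ 235.7138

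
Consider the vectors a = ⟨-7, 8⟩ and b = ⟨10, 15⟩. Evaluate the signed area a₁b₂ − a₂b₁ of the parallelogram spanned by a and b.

-185

(-7)·15 - 8·10 = -105 - 80 = -185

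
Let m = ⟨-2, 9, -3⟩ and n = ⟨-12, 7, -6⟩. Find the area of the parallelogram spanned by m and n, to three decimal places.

102.474

i: 9·(-6) - (-3)·7 = -54 - (-21) = -33
j: (-3)·(-12) - (-2)·(-6) = 36 - 12 = 24
k: (-2)·7 - 9·(-12) = -14 - (-108) = 94
m × n = (-33, 24, 94)
|m × n| = √((-33)² + 24² + 94²) = √10501 ≈ 102.4744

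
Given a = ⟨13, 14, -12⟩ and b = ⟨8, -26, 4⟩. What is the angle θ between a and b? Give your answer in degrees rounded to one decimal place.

a · b = 13·8 + 14·(-26) + (-12)·4 = 104 - 364 - 48 = -308
|a|² = 169 + 196 + 144 = 509,  |a| = √509 ≈ 22.561028
|b|² = 64 + 676 + 16 = 756,  |b| = √756 ≈ 27.495454
cos θ = -308 / (22.561028 · 27.495454) ≈ -0.49651
θ = arccos(-0.49651) ≈ 119.8°

119.8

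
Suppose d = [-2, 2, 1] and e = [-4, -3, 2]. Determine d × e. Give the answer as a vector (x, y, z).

i: 2·2 - 1·(-3) = 4 - (-3) = 7
j: 1·(-4) - (-2)·2 = -4 - (-4) = 0
k: (-2)·(-3) - 2·(-4) = 6 - (-8) = 14
d × e = (7, 0, 14)

(7, 0, 14)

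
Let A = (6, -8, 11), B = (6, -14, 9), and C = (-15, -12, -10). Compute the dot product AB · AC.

66

AB = B − A = (0, -6, -2)
AC = C − A = (-21, -4, -21)
AB · AC = 0·(-21) + (-6)·(-4) + (-2)·(-21) = 0 + 24 + 42 = 66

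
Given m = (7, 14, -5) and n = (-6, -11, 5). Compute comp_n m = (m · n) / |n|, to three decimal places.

-16.382

m · n = 7·(-6) + 14·(-11) + (-5)·5 = -42 - 154 - 25 = -221
|n| = √(36 + 121 + 25) = √182 ≈ 13.4907
comp_n m = -221 / √182 ≈ -16.382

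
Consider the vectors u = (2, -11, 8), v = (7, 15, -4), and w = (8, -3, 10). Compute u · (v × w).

v × w:
i: 15·10 - (-4)·(-3) = 150 - 12 = 138
j: (-4)·8 - 7·10 = -32 - 70 = -102
k: 7·(-3) - 15·8 = -21 - 120 = -141
v × w = (138, -102, -141)
u · (v × w) = 2·138 + (-11)·(-102) + 8·(-141) = 276 + 1122 - 1128 = 270

270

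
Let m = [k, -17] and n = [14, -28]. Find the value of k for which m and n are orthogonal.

-34

m · n = k·14 + (-17)·(-28) = 476 + 14k
Set equal to 0: 14k = -476, so k = -34.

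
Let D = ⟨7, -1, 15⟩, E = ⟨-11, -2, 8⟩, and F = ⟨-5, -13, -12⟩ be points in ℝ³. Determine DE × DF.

(-57, -402, 204)

DE = (-18, -1, -7)
DF = (-12, -12, -27)
i: (-1)·(-27) - (-7)·(-12) = 27 - 84 = -57
j: (-7)·(-12) - (-18)·(-27) = 84 - 486 = -402
k: (-18)·(-12) - (-1)·(-12) = 216 - 12 = 204
DE × DF = (-57, -402, 204)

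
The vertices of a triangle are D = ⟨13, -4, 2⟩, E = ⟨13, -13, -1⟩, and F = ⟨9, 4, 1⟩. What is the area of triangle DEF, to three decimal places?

25.145

DE = (0, -9, -3),  DF = (-4, 8, -1)
i: (-9)·(-1) - (-3)·8 = 9 - (-24) = 33
j: (-3)·(-4) - 0·(-1) = 12 - 0 = 12
k: 0·8 - (-9)·(-4) = 0 - 36 = -36
DE × DF = (33, 12, -36)
|DE × DF| = √2529 ≈ 50.2892
area = ½ · 50.2892 ≈ 25.145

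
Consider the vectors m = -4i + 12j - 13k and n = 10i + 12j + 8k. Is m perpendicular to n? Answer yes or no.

m · n = (-4)·10 + 12·12 + (-13)·8 = -40 + 144 - 104 = 0
Zero, so the vectors are orthogonal.

yes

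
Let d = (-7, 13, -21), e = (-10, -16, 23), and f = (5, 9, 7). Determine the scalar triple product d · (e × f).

4848

e × f:
i: (-16)·7 - 23·9 = -112 - 207 = -319
j: 23·5 - (-10)·7 = 115 - (-70) = 185
k: (-10)·9 - (-16)·5 = -90 - (-80) = -10
e × f = (-319, 185, -10)
d · (e × f) = (-7)·(-319) + 13·185 + (-21)·(-10) = 2233 + 2405 + 210 = 4848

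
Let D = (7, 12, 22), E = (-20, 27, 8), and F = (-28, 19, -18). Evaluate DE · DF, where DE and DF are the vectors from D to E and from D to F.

1610

DE = E − D = (-27, 15, -14)
DF = F − D = (-35, 7, -40)
DE · DF = (-27)·(-35) + 15·7 + (-14)·(-40) = 945 + 105 + 560 = 1610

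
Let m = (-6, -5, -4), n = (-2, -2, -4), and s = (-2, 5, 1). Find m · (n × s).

n × s:
i: (-2)·1 - (-4)·5 = -2 - (-20) = 18
j: (-4)·(-2) - (-2)·1 = 8 - (-2) = 10
k: (-2)·5 - (-2)·(-2) = -10 - 4 = -14
n × s = (18, 10, -14)
m · (n × s) = (-6)·18 + (-5)·10 + (-4)·(-14) = -108 - 50 + 56 = -102

-102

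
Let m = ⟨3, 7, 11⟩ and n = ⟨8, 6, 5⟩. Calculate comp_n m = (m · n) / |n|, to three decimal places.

10.823

m · n = 3·8 + 7·6 + 11·5 = 24 + 42 + 55 = 121
|n| = √(64 + 36 + 25) = √125 ≈ 11.1803
comp_n m = 121 / √125 ≈ 10.823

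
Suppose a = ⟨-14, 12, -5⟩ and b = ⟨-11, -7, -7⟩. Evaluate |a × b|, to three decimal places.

i: 12·(-7) - (-5)·(-7) = -84 - 35 = -119
j: (-5)·(-11) - (-14)·(-7) = 55 - 98 = -43
k: (-14)·(-7) - 12·(-11) = 98 - (-132) = 230
a × b = (-119, -43, 230)
|a × b| = √((-119)² + (-43)² + 230²) = √68910 ≈ 262.5071

262.507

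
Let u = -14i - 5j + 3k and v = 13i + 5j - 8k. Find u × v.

i: (-5)·(-8) - 3·5 = 40 - 15 = 25
j: 3·13 - (-14)·(-8) = 39 - 112 = -73
k: (-14)·5 - (-5)·13 = -70 - (-65) = -5
u × v = (25, -73, -5)

(25, -73, -5)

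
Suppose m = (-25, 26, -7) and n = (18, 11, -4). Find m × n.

i: 26·(-4) - (-7)·11 = -104 - (-77) = -27
j: (-7)·18 - (-25)·(-4) = -126 - 100 = -226
k: (-25)·11 - 26·18 = -275 - 468 = -743
m × n = (-27, -226, -743)

(-27, -226, -743)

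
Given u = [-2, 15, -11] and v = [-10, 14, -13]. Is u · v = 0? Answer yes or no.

no

u · v = (-2)·(-10) + 15·14 + (-11)·(-13) = 20 + 210 + 143 = 373
Nonzero, so the vectors are not orthogonal.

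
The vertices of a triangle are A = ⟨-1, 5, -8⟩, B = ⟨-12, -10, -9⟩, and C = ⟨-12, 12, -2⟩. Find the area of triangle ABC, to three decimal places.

AB = (-11, -15, -1),  AC = (-11, 7, 6)
i: (-15)·6 - (-1)·7 = -90 - (-7) = -83
j: (-1)·(-11) - (-11)·6 = 11 - (-66) = 77
k: (-11)·7 - (-15)·(-11) = -77 - 165 = -242
AB × AC = (-83, 77, -242)
|AB × AC| = √71382 ≈ 267.1741
area = ½ · 267.1741 ≈ 133.587

133.587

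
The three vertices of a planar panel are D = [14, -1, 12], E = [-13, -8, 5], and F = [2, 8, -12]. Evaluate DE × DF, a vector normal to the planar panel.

DE = (-27, -7, -7)
DF = (-12, 9, -24)
i: (-7)·(-24) - (-7)·9 = 168 - (-63) = 231
j: (-7)·(-12) - (-27)·(-24) = 84 - 648 = -564
k: (-27)·9 - (-7)·(-12) = -243 - 84 = -327
DE × DF = (231, -564, -327)

(231, -564, -327)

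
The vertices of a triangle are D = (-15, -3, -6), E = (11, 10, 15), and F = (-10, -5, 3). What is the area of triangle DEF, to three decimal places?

DE = (26, 13, 21),  DF = (5, -2, 9)
i: 13·9 - 21·(-2) = 117 - (-42) = 159
j: 21·5 - 26·9 = 105 - 234 = -129
k: 26·(-2) - 13·5 = -52 - 65 = -117
DE × DF = (159, -129, -117)
|DE × DF| = √55611 ≈ 235.8198
area = ½ · 235.8198 ≈ 117.910

117.910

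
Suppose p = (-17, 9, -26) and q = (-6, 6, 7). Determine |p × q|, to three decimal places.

i: 9·7 - (-26)·6 = 63 - (-156) = 219
j: (-26)·(-6) - (-17)·7 = 156 - (-119) = 275
k: (-17)·6 - 9·(-6) = -102 - (-54) = -48
p × q = (219, 275, -48)
|p × q| = √(219² + 275² + (-48)²) = √125890 ≈ 354.8098

354.810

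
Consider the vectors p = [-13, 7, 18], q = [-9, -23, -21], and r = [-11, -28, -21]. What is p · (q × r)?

1641

q × r:
i: (-23)·(-21) - (-21)·(-28) = 483 - 588 = -105
j: (-21)·(-11) - (-9)·(-21) = 231 - 189 = 42
k: (-9)·(-28) - (-23)·(-11) = 252 - 253 = -1
q × r = (-105, 42, -1)
p · (q × r) = (-13)·(-105) + 7·42 + 18·(-1) = 1365 + 294 - 18 = 1641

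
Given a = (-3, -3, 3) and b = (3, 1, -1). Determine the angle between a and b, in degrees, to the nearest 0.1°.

150.5

a · b = (-3)·3 + (-3)·1 + 3·(-1) = -9 - 3 - 3 = -15
|a|² = 9 + 9 + 9 = 27,  |a| = √27 ≈ 5.196152
|b|² = 9 + 1 + 1 = 11,  |b| = √11 ≈ 3.316625
cos θ = -15 / (5.196152 · 3.316625) ≈ -0.87039
θ = arccos(-0.87039) ≈ 150.5°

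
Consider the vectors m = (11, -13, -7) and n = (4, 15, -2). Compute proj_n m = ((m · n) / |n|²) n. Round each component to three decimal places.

m · n = 11·4 + (-13)·15 + (-7)·(-2) = 44 - 195 + 14 = -137
|n|² = 16 + 225 + 4 = 245
proj_n m = (-137/245) · (4, 15, -2) ≈ (-2.237, -8.388, 1.118)

(-2.237, -8.388, 1.118)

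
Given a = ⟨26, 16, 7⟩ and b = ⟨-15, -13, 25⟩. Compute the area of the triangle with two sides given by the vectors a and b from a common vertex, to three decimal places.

452.965

i: 16·25 - 7·(-13) = 400 - (-91) = 491
j: 7·(-15) - 26·25 = -105 - 650 = -755
k: 26·(-13) - 16·(-15) = -338 - (-240) = -98
a × b = (491, -755, -98)
|a × b| = √(491² + (-755)² + (-98)²) = √820710 ≈ 905.9305
area = ½ · 905.9305 ≈ 452.965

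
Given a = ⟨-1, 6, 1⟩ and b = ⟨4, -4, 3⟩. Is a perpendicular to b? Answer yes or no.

a · b = (-1)·4 + 6·(-4) + 1·3 = -4 - 24 + 3 = -25
Nonzero, so the vectors are not orthogonal.

no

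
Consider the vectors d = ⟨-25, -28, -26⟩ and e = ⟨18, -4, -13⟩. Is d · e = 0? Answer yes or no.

d · e = (-25)·18 + (-28)·(-4) + (-26)·(-13) = -450 + 112 + 338 = 0
Zero, so the vectors are orthogonal.

yes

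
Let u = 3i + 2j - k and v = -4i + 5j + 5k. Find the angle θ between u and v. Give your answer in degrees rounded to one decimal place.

103.3

u · v = 3·(-4) + 2·5 + (-1)·5 = -12 + 10 - 5 = -7
|u|² = 9 + 4 + 1 = 14,  |u| = √14 ≈ 3.741657
|v|² = 16 + 25 + 25 = 66,  |v| = √66 ≈ 8.124038
cos θ = -7 / (3.741657 · 8.124038) ≈ -0.23028
θ = arccos(-0.23028) ≈ 103.3°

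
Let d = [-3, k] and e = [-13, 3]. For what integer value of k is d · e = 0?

-13

d · e = (-3)·(-13) + k·3 = 39 + 3k
Set equal to 0: 3k = -39, so k = -13.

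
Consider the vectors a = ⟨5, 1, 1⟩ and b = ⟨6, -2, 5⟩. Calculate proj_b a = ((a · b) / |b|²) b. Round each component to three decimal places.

a · b = 5·6 + 1·(-2) + 1·5 = 30 - 2 + 5 = 33
|b|² = 36 + 4 + 25 = 65
proj_b a = (33/65) · (6, -2, 5) ≈ (3.046, -1.015, 2.538)

(3.046, -1.015, 2.538)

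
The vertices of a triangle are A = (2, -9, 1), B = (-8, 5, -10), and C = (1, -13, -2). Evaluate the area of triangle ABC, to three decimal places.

AB = (-10, 14, -11),  AC = (-1, -4, -3)
i: 14·(-3) - (-11)·(-4) = -42 - 44 = -86
j: (-11)·(-1) - (-10)·(-3) = 11 - 30 = -19
k: (-10)·(-4) - 14·(-1) = 40 - (-14) = 54
AB × AC = (-86, -19, 54)
|AB × AC| = √10673 ≈ 103.3102
area = ½ · 103.3102 ≈ 51.655

51.655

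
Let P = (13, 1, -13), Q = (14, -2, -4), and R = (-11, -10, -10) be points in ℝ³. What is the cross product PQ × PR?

PQ = (1, -3, 9)
PR = (-24, -11, 3)
i: (-3)·3 - 9·(-11) = -9 - (-99) = 90
j: 9·(-24) - 1·3 = -216 - 3 = -219
k: 1·(-11) - (-3)·(-24) = -11 - 72 = -83
PQ × PR = (90, -219, -83)

(90, -219, -83)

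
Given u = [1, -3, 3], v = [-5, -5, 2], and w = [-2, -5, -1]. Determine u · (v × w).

87

v × w:
i: (-5)·(-1) - 2·(-5) = 5 - (-10) = 15
j: 2·(-2) - (-5)·(-1) = -4 - 5 = -9
k: (-5)·(-5) - (-5)·(-2) = 25 - 10 = 15
v × w = (15, -9, 15)
u · (v × w) = 1·15 + (-3)·(-9) + 3·15 = 15 + 27 + 45 = 87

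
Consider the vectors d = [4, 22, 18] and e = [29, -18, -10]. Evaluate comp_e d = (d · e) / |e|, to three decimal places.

-12.933

d · e = 4·29 + 22·(-18) + 18·(-10) = 116 - 396 - 180 = -460
|e| = √(841 + 324 + 100) = √1265 ≈ 35.5668
comp_e d = -460 / √1265 ≈ -12.933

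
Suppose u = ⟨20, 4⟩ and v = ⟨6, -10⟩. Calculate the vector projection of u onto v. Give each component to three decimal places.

(3.529, -5.882)

u · v = 20·6 + 4·(-10) = 120 - 40 = 80
|v|² = 36 + 100 = 136
proj_v u = (80/136) · (6, -10) ≈ (3.529, -5.882)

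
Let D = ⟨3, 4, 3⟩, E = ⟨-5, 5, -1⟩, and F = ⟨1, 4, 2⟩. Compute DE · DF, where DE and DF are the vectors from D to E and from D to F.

DE = E − D = (-8, 1, -4)
DF = F − D = (-2, 0, -1)
DE · DF = (-8)·(-2) + 1·0 + (-4)·(-1) = 16 + 0 + 4 = 20

20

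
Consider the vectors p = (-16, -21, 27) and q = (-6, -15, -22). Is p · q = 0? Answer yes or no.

no

p · q = (-16)·(-6) + (-21)·(-15) + 27·(-22) = 96 + 315 - 594 = -183
Nonzero, so the vectors are not orthogonal.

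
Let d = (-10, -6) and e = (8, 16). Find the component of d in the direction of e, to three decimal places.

d · e = (-10)·8 + (-6)·16 = -80 - 96 = -176
|e| = √(64 + 256) = √320 ≈ 17.8885
comp_e d = -176 / √320 ≈ -9.839

-9.839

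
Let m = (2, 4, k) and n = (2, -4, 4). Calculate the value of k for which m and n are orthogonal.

m · n = 2·2 + 4·(-4) + k·4 = -12 + 4k
Set equal to 0: 4k = 12, so k = 3.

3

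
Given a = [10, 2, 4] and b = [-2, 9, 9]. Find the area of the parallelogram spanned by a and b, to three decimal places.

136.982

i: 2·9 - 4·9 = 18 - 36 = -18
j: 4·(-2) - 10·9 = -8 - 90 = -98
k: 10·9 - 2·(-2) = 90 - (-4) = 94
a × b = (-18, -98, 94)
|a × b| = √((-18)² + (-98)² + 94²) = √18764 ≈ 136.9818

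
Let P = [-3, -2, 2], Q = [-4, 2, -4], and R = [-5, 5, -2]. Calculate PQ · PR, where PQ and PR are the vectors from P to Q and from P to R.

54

PQ = Q − P = (-1, 4, -6)
PR = R − P = (-2, 7, -4)
PQ · PR = (-1)·(-2) + 4·7 + (-6)·(-4) = 2 + 28 + 24 = 54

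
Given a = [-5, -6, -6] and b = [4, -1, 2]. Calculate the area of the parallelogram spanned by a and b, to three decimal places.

36.892

i: (-6)·2 - (-6)·(-1) = -12 - 6 = -18
j: (-6)·4 - (-5)·2 = -24 - (-10) = -14
k: (-5)·(-1) - (-6)·4 = 5 - (-24) = 29
a × b = (-18, -14, 29)
|a × b| = √((-18)² + (-14)² + 29²) = √1361 ≈ 36.8917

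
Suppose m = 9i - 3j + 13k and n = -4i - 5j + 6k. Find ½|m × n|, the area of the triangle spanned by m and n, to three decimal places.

64.603

i: (-3)·6 - 13·(-5) = -18 - (-65) = 47
j: 13·(-4) - 9·6 = -52 - 54 = -106
k: 9·(-5) - (-3)·(-4) = -45 - 12 = -57
m × n = (47, -106, -57)
|m × n| = √(47² + (-106)² + (-57)²) = √16694 ≈ 129.2053
area = ½ · 129.2053 ≈ 64.603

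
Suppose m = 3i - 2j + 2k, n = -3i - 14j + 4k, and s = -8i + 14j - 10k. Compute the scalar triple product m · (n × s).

68

n × s:
i: (-14)·(-10) - 4·14 = 140 - 56 = 84
j: 4·(-8) - (-3)·(-10) = -32 - 30 = -62
k: (-3)·14 - (-14)·(-8) = -42 - 112 = -154
n × s = (84, -62, -154)
m · (n × s) = 3·84 + (-2)·(-62) + 2·(-154) = 252 + 124 - 308 = 68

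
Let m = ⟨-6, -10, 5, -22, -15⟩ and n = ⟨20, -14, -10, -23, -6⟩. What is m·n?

m · n = (-6)·20 + (-10)·(-14) + 5·(-10) + (-22)·(-23) + (-15)·(-6) = -120 + 140 - 50 + 506 + 90 = 566

566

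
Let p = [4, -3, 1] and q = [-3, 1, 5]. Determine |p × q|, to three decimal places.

i: (-3)·5 - 1·1 = -15 - 1 = -16
j: 1·(-3) - 4·5 = -3 - 20 = -23
k: 4·1 - (-3)·(-3) = 4 - 9 = -5
p × q = (-16, -23, -5)
|p × q| = √((-16)² + (-23)² + (-5)²) = √810 ≈ 28.4605

28.460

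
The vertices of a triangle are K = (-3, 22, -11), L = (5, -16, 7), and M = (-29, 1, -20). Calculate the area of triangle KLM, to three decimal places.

709.146

KL = (8, -38, 18),  KM = (-26, -21, -9)
i: (-38)·(-9) - 18·(-21) = 342 - (-378) = 720
j: 18·(-26) - 8·(-9) = -468 - (-72) = -396
k: 8·(-21) - (-38)·(-26) = -168 - 988 = -1156
KL × KM = (720, -396, -1156)
|KL × KM| = √2011552 ≈ 1418.2919
area = ½ · 1418.2919 ≈ 709.146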